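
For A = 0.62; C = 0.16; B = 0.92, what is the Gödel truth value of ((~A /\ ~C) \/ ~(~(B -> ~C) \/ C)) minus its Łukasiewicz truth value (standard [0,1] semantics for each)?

Gödel evaluation:
  ~A: Gödel ¬ of 0.62 = 0 (operand ≠ 0)
  ~C: Gödel ¬ of 0.16 = 0 (operand ≠ 0)
  (~A /\ ~C) = min(0, 0) = 0
  ~C: Gödel ¬ of 0.16 = 0 (operand ≠ 0)
  (B -> ~C): 0.92 > 0, so result = 0
  ~(B -> ~C): Gödel ¬ of 0 = 1 (operand is 0)
  (~(B -> ~C) \/ C) = max(1, 0.16) = 1
  ~(~(B -> ~C) \/ C): Gödel ¬ of 1 = 0 (operand ≠ 0)
  ((~A /\ ~C) \/ ~(~(B -> ~C) \/ C)) = max(0, 0) = 0
  Gödel value = 0
Łukasiewicz evaluation:
  ~A: Łukasiewicz ¬ gives 1 − 0.62 = 0.38
  ~C: Łukasiewicz ¬ gives 1 − 0.16 = 0.84
  (~A /\ ~C) = min(0.38, 0.84) = 0.38
  ~C: Łukasiewicz ¬ gives 1 − 0.16 = 0.84
  (B -> ~C): min(1, 1 − 0.92 + 0.84) = 0.92
  ~(B -> ~C): Łukasiewicz ¬ gives 1 − 0.92 = 0.08
  (~(B -> ~C) \/ C) = max(0.08, 0.16) = 0.16
  ~(~(B -> ~C) \/ C): Łukasiewicz ¬ gives 1 − 0.16 = 0.84
  ((~A /\ ~C) \/ ~(~(B -> ~C) \/ C)) = max(0.38, 0.84) = 0.84
  Łukasiewicz value = 0.84
Difference: 0 − 0.84 = -0.84

-0.84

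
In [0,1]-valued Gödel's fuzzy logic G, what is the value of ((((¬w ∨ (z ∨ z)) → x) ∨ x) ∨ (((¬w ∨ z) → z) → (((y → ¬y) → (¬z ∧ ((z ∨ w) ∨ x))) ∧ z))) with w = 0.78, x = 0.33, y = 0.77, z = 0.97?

0.97

¬w: Gödel ¬ of 0.78 = 0 (operand ≠ 0)
(z ∨ z) = max(0.97, 0.97) = 0.97
(¬w ∨ (z ∨ z)) = max(0, 0.97) = 0.97
((¬w ∨ (z ∨ z)) → x): 0.97 > 0.33, so result = 0.33
(((¬w ∨ (z ∨ z)) → x) ∨ x) = max(0.33, 0.33) = 0.33
¬w: Gödel ¬ of 0.78 = 0 (operand ≠ 0)
(¬w ∨ z) = max(0, 0.97) = 0.97
((¬w ∨ z) → z): 0.97 ≤ 0.97, so result = 1
¬y: Gödel ¬ of 0.77 = 0 (operand ≠ 0)
(y → ¬y): 0.77 > 0, so result = 0
¬z: Gödel ¬ of 0.97 = 0 (operand ≠ 0)
(z ∨ w) = max(0.97, 0.78) = 0.97
((z ∨ w) ∨ x) = max(0.97, 0.33) = 0.97
(¬z ∧ ((z ∨ w) ∨ x)) = min(0, 0.97) = 0
((y → ¬y) → (¬z ∧ ((z ∨ w) ∨ x))): 0 ≤ 0, so result = 1
(((y → ¬y) → (¬z ∧ ((z ∨ w) ∨ x))) ∧ z) = min(1, 0.97) = 0.97
(((¬w ∨ z) → z) → (((y → ¬y) → (¬z ∧ ((z ∨ w) ∨ x))) ∧ z)): 1 > 0.97, so result = 0.97
((((¬w ∨ (z ∨ z)) → x) ∨ x) ∨ (((¬w ∨ z) → z) → (((y → ¬y) → (¬z ∧ ((z ∨ w) ∨ x))) ∧ z))) = max(0.33, 0.97) = 0.97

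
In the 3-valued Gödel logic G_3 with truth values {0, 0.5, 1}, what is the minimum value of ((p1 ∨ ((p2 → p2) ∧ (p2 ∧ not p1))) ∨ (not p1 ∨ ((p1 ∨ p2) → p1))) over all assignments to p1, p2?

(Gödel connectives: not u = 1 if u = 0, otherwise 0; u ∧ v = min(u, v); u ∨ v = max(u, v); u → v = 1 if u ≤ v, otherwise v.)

The minimum is attained at p1 = 0.5, p2 = 1:
  (p2 → p2): 1 ≤ 1, so result = 1
  not p1: Gödel ¬ of 0.5 = 0 (operand ≠ 0)
  (p2 ∧ not p1) = min(1, 0) = 0
  ((p2 → p2) ∧ (p2 ∧ not p1)) = min(1, 0) = 0
  (p1 ∨ ((p2 → p2) ∧ (p2 ∧ not p1))) = max(0.5, 0) = 0.5
  not p1: Gödel ¬ of 0.5 = 0 (operand ≠ 0)
  (p1 ∨ p2) = max(0.5, 1) = 1
  ((p1 ∨ p2) → p1): 1 > 0.5, so result = 0.5
  (not p1 ∨ ((p1 ∨ p2) → p1)) = max(0, 0.5) = 0.5
  ((p1 ∨ ((p2 → p2) ∧ (p2 ∧ not p1))) ∨ (not p1 ∨ ((p1 ∨ p2) → p1))) = max(0.5, 0.5) = 0.5
Checking all 9 assignments confirms none give a value below 0.50.

0.50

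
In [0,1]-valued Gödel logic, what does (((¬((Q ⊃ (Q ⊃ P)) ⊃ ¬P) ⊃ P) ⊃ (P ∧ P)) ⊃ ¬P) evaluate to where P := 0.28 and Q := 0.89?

(Q ⊃ P): 0.89 > 0.28, so result = 0.28
(Q ⊃ (Q ⊃ P)): 0.89 > 0.28, so result = 0.28
¬P: Gödel ¬ of 0.28 = 0 (operand ≠ 0)
((Q ⊃ (Q ⊃ P)) ⊃ ¬P): 0.28 > 0, so result = 0
¬((Q ⊃ (Q ⊃ P)) ⊃ ¬P): Gödel ¬ of 0 = 1 (operand is 0)
(¬((Q ⊃ (Q ⊃ P)) ⊃ ¬P) ⊃ P): 1 > 0.28, so result = 0.28
(P ∧ P) = min(0.28, 0.28) = 0.28
((¬((Q ⊃ (Q ⊃ P)) ⊃ ¬P) ⊃ P) ⊃ (P ∧ P)): 0.28 ≤ 0.28, so result = 1
¬P: Gödel ¬ of 0.28 = 0 (operand ≠ 0)
(((¬((Q ⊃ (Q ⊃ P)) ⊃ ¬P) ⊃ P) ⊃ (P ∧ P)) ⊃ ¬P): 1 > 0, so result = 0

0.00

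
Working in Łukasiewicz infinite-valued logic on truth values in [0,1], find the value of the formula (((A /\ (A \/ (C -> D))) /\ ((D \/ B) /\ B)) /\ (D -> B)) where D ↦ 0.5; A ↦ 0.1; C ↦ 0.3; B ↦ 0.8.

0.10

(C -> D): min(1, 1 − 0.3 + 0.5) = 1
(A \/ (C -> D)) = max(0.1, 1) = 1
(A /\ (A \/ (C -> D))) = min(0.1, 1) = 0.1
(D \/ B) = max(0.5, 0.8) = 0.8
((D \/ B) /\ B) = min(0.8, 0.8) = 0.8
((A /\ (A \/ (C -> D))) /\ ((D \/ B) /\ B)) = min(0.1, 0.8) = 0.1
(D -> B): min(1, 1 − 0.5 + 0.8) = 1
(((A /\ (A \/ (C -> D))) /\ ((D \/ B) /\ B)) /\ (D -> B)) = min(0.1, 1) = 0.1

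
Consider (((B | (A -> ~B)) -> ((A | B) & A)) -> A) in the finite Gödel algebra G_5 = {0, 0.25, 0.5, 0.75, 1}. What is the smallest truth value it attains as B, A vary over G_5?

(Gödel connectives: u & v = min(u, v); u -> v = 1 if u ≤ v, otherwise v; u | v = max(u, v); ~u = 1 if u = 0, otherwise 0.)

The minimum is attained at B = 0.25, A = 0.25:
  ~B: Gödel ¬ of 0.25 = 0 (operand ≠ 0)
  (A -> ~B): 0.25 > 0, so result = 0
  (B | (A -> ~B)) = max(0.25, 0) = 0.25
  (A | B) = max(0.25, 0.25) = 0.25
  ((A | B) & A) = min(0.25, 0.25) = 0.25
  ((B | (A -> ~B)) -> ((A | B) & A)): 0.25 ≤ 0.25, so result = 1
  (((B | (A -> ~B)) -> ((A | B) & A)) -> A): 1 > 0.25, so result = 0.25
Checking all 25 assignments confirms none give a value below 0.25.

0.25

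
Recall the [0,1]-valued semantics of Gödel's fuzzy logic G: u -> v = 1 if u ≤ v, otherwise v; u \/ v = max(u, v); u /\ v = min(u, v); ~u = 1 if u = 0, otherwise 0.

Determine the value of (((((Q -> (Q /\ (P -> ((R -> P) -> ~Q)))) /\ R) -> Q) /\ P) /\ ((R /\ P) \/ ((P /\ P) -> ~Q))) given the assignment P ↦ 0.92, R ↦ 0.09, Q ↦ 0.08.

0.09

(R -> P): 0.09 ≤ 0.92, so result = 1
~Q: Gödel ¬ of 0.08 = 0 (operand ≠ 0)
((R -> P) -> ~Q): 1 > 0, so result = 0
(P -> ((R -> P) -> ~Q)): 0.92 > 0, so result = 0
(Q /\ (P -> ((R -> P) -> ~Q))) = min(0.08, 0) = 0
(Q -> (Q /\ (P -> ((R -> P) -> ~Q)))): 0.08 > 0, so result = 0
((Q -> (Q /\ (P -> ((R -> P) -> ~Q)))) /\ R) = min(0, 0.09) = 0
(((Q -> (Q /\ (P -> ((R -> P) -> ~Q)))) /\ R) -> Q): 0 ≤ 0.08, so result = 1
((((Q -> (Q /\ (P -> ((R -> P) -> ~Q)))) /\ R) -> Q) /\ P) = min(1, 0.92) = 0.92
(R /\ P) = min(0.09, 0.92) = 0.09
(P /\ P) = min(0.92, 0.92) = 0.92
~Q: Gödel ¬ of 0.08 = 0 (operand ≠ 0)
((P /\ P) -> ~Q): 0.92 > 0, so result = 0
((R /\ P) \/ ((P /\ P) -> ~Q)) = max(0.09, 0) = 0.09
(((((Q -> (Q /\ (P -> ((R -> P) -> ~Q)))) /\ R) -> Q) /\ P) /\ ((R /\ P) \/ ((P /\ P) -> ~Q))) = min(0.92, 0.09) = 0.09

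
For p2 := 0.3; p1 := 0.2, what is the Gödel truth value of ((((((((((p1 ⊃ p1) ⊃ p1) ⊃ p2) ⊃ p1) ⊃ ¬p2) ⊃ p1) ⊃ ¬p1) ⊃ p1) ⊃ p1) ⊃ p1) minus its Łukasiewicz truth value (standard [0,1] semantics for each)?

Gödel evaluation:
  (p1 ⊃ p1): 0.2 ≤ 0.2, so result = 1
  ((p1 ⊃ p1) ⊃ p1): 1 > 0.2, so result = 0.2
  (((p1 ⊃ p1) ⊃ p1) ⊃ p2): 0.2 ≤ 0.3, so result = 1
  ((((p1 ⊃ p1) ⊃ p1) ⊃ p2) ⊃ p1): 1 > 0.2, so result = 0.2
  ¬p2: Gödel ¬ of 0.3 = 0 (operand ≠ 0)
  (((((p1 ⊃ p1) ⊃ p1) ⊃ p2) ⊃ p1) ⊃ ¬p2): 0.2 > 0, so result = 0
  ((((((p1 ⊃ p1) ⊃ p1) ⊃ p2) ⊃ p1) ⊃ ¬p2) ⊃ p1): 0 ≤ 0.2, so result = 1
  ¬p1: Gödel ¬ of 0.2 = 0 (operand ≠ 0)
  (((((((p1 ⊃ p1) ⊃ p1) ⊃ p2) ⊃ p1) ⊃ ¬p2) ⊃ p1) ⊃ ¬p1): 1 > 0, so result = 0
  ((((((((p1 ⊃ p1) ⊃ p1) ⊃ p2) ⊃ p1) ⊃ ¬p2) ⊃ p1) ⊃ ¬p1) ⊃ p1): 0 ≤ 0.2, so result = 1
  (((((((((p1 ⊃ p1) ⊃ p1) ⊃ p2) ⊃ p1) ⊃ ¬p2) ⊃ p1) ⊃ ¬p1) ⊃ p1) ⊃ p1): 1 > 0.2, so result = 0.2
  ((((((((((p1 ⊃ p1) ⊃ p1) ⊃ p2) ⊃ p1) ⊃ ¬p2) ⊃ p1) ⊃ ¬p1) ⊃ p1) ⊃ p1) ⊃ p1): 0.2 ≤ 0.2, so result = 1
  Gödel value = 1
Łukasiewicz evaluation:
  (p1 ⊃ p1): min(1, 1 − 0.2 + 0.2) = 1
  ((p1 ⊃ p1) ⊃ p1): min(1, 1 − 1 + 0.2) = 0.2
  (((p1 ⊃ p1) ⊃ p1) ⊃ p2): min(1, 1 − 0.2 + 0.3) = 1
  ((((p1 ⊃ p1) ⊃ p1) ⊃ p2) ⊃ p1): min(1, 1 − 1 + 0.2) = 0.2
  ¬p2: Łukasiewicz ¬ gives 1 − 0.3 = 0.7
  (((((p1 ⊃ p1) ⊃ p1) ⊃ p2) ⊃ p1) ⊃ ¬p2): min(1, 1 − 0.2 + 0.7) = 1
  ((((((p1 ⊃ p1) ⊃ p1) ⊃ p2) ⊃ p1) ⊃ ¬p2) ⊃ p1): min(1, 1 − 1 + 0.2) = 0.2
  ¬p1: Łukasiewicz ¬ gives 1 − 0.2 = 0.8
  (((((((p1 ⊃ p1) ⊃ p1) ⊃ p2) ⊃ p1) ⊃ ¬p2) ⊃ p1) ⊃ ¬p1): min(1, 1 − 0.2 + 0.8) = 1
  ((((((((p1 ⊃ p1) ⊃ p1) ⊃ p2) ⊃ p1) ⊃ ¬p2) ⊃ p1) ⊃ ¬p1) ⊃ p1): min(1, 1 − 1 + 0.2) = 0.2
  (((((((((p1 ⊃ p1) ⊃ p1) ⊃ p2) ⊃ p1) ⊃ ¬p2) ⊃ p1) ⊃ ¬p1) ⊃ p1) ⊃ p1): min(1, 1 − 0.2 + 0.2) = 1
  ((((((((((p1 ⊃ p1) ⊃ p1) ⊃ p2) ⊃ p1) ⊃ ¬p2) ⊃ p1) ⊃ ¬p1) ⊃ p1) ⊃ p1) ⊃ p1): min(1, 1 − 1 + 0.2) = 0.2
  Łukasiewicz value = 0.2
Difference: 1 − 0.2 = 0.80

0.80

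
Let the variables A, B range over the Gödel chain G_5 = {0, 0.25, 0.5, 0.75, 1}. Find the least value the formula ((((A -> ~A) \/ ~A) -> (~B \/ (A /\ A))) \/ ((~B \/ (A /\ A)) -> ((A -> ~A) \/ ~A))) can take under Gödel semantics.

1.00

Every assignment gives 1. For instance at A = 0, B = 0:
  ~A: Gödel ¬ of 0 = 1 (operand is 0)
  (A -> ~A): 0 ≤ 1, so result = 1
  ~A: Gödel ¬ of 0 = 1 (operand is 0)
  ((A -> ~A) \/ ~A) = max(1, 1) = 1
  ~B: Gödel ¬ of 0 = 1 (operand is 0)
  (A /\ A) = min(0, 0) = 0
  (~B \/ (A /\ A)) = max(1, 0) = 1
  (((A -> ~A) \/ ~A) -> (~B \/ (A /\ A))): 1 ≤ 1, so result = 1
  ~B: Gödel ¬ of 0 = 1 (operand is 0)
  (A /\ A) = min(0, 0) = 0
  (~B \/ (A /\ A)) = max(1, 0) = 1
  ~A: Gödel ¬ of 0 = 1 (operand is 0)
  (A -> ~A): 0 ≤ 1, so result = 1
  ~A: Gödel ¬ of 0 = 1 (operand is 0)
  ((A -> ~A) \/ ~A) = max(1, 1) = 1
  ((~B \/ (A /\ A)) -> ((A -> ~A) \/ ~A)): 1 ≤ 1, so result = 1
  ((((A -> ~A) \/ ~A) -> (~B \/ (A /\ A))) \/ ((~B \/ (A /\ A)) -> ((A -> ~A) \/ ~A))) = max(1, 1) = 1
All 25 assignments give value 1 — the formula is a G_5-tautology.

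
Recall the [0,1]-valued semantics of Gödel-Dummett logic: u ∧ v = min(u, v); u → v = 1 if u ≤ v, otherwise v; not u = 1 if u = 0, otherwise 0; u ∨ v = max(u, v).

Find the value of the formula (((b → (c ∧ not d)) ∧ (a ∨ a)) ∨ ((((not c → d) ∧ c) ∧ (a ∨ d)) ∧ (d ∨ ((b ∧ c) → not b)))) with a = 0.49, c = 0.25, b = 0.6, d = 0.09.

0.09

not d: Gödel ¬ of 0.09 = 0 (operand ≠ 0)
(c ∧ not d) = min(0.25, 0) = 0
(b → (c ∧ not d)): 0.6 > 0, so result = 0
(a ∨ a) = max(0.49, 0.49) = 0.49
((b → (c ∧ not d)) ∧ (a ∨ a)) = min(0, 0.49) = 0
not c: Gödel ¬ of 0.25 = 0 (operand ≠ 0)
(not c → d): 0 ≤ 0.09, so result = 1
((not c → d) ∧ c) = min(1, 0.25) = 0.25
(a ∨ d) = max(0.49, 0.09) = 0.49
(((not c → d) ∧ c) ∧ (a ∨ d)) = min(0.25, 0.49) = 0.25
(b ∧ c) = min(0.6, 0.25) = 0.25
not b: Gödel ¬ of 0.6 = 0 (operand ≠ 0)
((b ∧ c) → not b): 0.25 > 0, so result = 0
(d ∨ ((b ∧ c) → not b)) = max(0.09, 0) = 0.09
((((not c → d) ∧ c) ∧ (a ∨ d)) ∧ (d ∨ ((b ∧ c) → not b))) = min(0.25, 0.09) = 0.09
(((b → (c ∧ not d)) ∧ (a ∨ a)) ∨ ((((not c → d) ∧ c) ∧ (a ∨ d)) ∧ (d ∨ ((b ∧ c) → not b)))) = max(0, 0.09) = 0.09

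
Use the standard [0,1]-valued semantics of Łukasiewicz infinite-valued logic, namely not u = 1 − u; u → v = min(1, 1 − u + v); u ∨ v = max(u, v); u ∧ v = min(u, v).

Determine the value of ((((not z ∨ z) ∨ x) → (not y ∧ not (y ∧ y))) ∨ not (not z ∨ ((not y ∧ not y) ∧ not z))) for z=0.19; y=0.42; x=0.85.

not z: Łukasiewicz ¬ gives 1 − 0.19 = 0.81
(not z ∨ z) = max(0.81, 0.19) = 0.81
((not z ∨ z) ∨ x) = max(0.81, 0.85) = 0.85
not y: Łukasiewicz ¬ gives 1 − 0.42 = 0.58
(y ∧ y) = min(0.42, 0.42) = 0.42
not (y ∧ y): Łukasiewicz ¬ gives 1 − 0.42 = 0.58
(not y ∧ not (y ∧ y)) = min(0.58, 0.58) = 0.58
(((not z ∨ z) ∨ x) → (not y ∧ not (y ∧ y))): min(1, 1 − 0.85 + 0.58) = 0.73
not z: Łukasiewicz ¬ gives 1 − 0.19 = 0.81
not y: Łukasiewicz ¬ gives 1 − 0.42 = 0.58
not y: Łukasiewicz ¬ gives 1 − 0.42 = 0.58
(not y ∧ not y) = min(0.58, 0.58) = 0.58
not z: Łukasiewicz ¬ gives 1 − 0.19 = 0.81
((not y ∧ not y) ∧ not z) = min(0.58, 0.81) = 0.58
(not z ∨ ((not y ∧ not y) ∧ not z)) = max(0.81, 0.58) = 0.81
not (not z ∨ ((not y ∧ not y) ∧ not z)): Łukasiewicz ¬ gives 1 − 0.81 = 0.19
((((not z ∨ z) ∨ x) → (not y ∧ not (y ∧ y))) ∨ not (not z ∨ ((not y ∧ not y) ∧ not z))) = max(0.73, 0.19) = 0.73

0.73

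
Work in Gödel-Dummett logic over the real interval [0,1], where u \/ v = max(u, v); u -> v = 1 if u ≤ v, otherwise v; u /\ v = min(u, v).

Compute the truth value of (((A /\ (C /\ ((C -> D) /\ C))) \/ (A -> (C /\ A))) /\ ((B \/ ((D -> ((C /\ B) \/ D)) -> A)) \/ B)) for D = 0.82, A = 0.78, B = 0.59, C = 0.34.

0.34

(C -> D): 0.34 ≤ 0.82, so result = 1
((C -> D) /\ C) = min(1, 0.34) = 0.34
(C /\ ((C -> D) /\ C)) = min(0.34, 0.34) = 0.34
(A /\ (C /\ ((C -> D) /\ C))) = min(0.78, 0.34) = 0.34
(C /\ A) = min(0.34, 0.78) = 0.34
(A -> (C /\ A)): 0.78 > 0.34, so result = 0.34
((A /\ (C /\ ((C -> D) /\ C))) \/ (A -> (C /\ A))) = max(0.34, 0.34) = 0.34
(C /\ B) = min(0.34, 0.59) = 0.34
((C /\ B) \/ D) = max(0.34, 0.82) = 0.82
(D -> ((C /\ B) \/ D)): 0.82 ≤ 0.82, so result = 1
((D -> ((C /\ B) \/ D)) -> A): 1 > 0.78, so result = 0.78
(B \/ ((D -> ((C /\ B) \/ D)) -> A)) = max(0.59, 0.78) = 0.78
((B \/ ((D -> ((C /\ B) \/ D)) -> A)) \/ B) = max(0.78, 0.59) = 0.78
(((A /\ (C /\ ((C -> D) /\ C))) \/ (A -> (C /\ A))) /\ ((B \/ ((D -> ((C /\ B) \/ D)) -> A)) \/ B)) = min(0.34, 0.78) = 0.34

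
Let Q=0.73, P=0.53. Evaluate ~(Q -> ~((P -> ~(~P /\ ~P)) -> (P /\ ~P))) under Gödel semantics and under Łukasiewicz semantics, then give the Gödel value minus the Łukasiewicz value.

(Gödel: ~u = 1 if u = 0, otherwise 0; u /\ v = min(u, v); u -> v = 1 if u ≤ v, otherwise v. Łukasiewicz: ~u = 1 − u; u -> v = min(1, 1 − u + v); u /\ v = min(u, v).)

-0.20

Gödel evaluation:
  ~P: Gödel ¬ of 0.53 = 0 (operand ≠ 0)
  ~P: Gödel ¬ of 0.53 = 0 (operand ≠ 0)
  (~P /\ ~P) = min(0, 0) = 0
  ~(~P /\ ~P): Gödel ¬ of 0 = 1 (operand is 0)
  (P -> ~(~P /\ ~P)): 0.53 ≤ 1, so result = 1
  ~P: Gödel ¬ of 0.53 = 0 (operand ≠ 0)
  (P /\ ~P) = min(0.53, 0) = 0
  ((P -> ~(~P /\ ~P)) -> (P /\ ~P)): 1 > 0, so result = 0
  ~((P -> ~(~P /\ ~P)) -> (P /\ ~P)): Gödel ¬ of 0 = 1 (operand is 0)
  (Q -> ~((P -> ~(~P /\ ~P)) -> (P /\ ~P))): 0.73 ≤ 1, so result = 1
  ~(Q -> ~((P -> ~(~P /\ ~P)) -> (P /\ ~P))): Gödel ¬ of 1 = 0 (operand ≠ 0)
  Gödel value = 0
Łukasiewicz evaluation:
  ~P: Łukasiewicz ¬ gives 1 − 0.53 = 0.47
  ~P: Łukasiewicz ¬ gives 1 − 0.53 = 0.47
  (~P /\ ~P) = min(0.47, 0.47) = 0.47
  ~(~P /\ ~P): Łukasiewicz ¬ gives 1 − 0.47 = 0.53
  (P -> ~(~P /\ ~P)): min(1, 1 − 0.53 + 0.53) = 1
  ~P: Łukasiewicz ¬ gives 1 − 0.53 = 0.47
  (P /\ ~P) = min(0.53, 0.47) = 0.47
  ((P -> ~(~P /\ ~P)) -> (P /\ ~P)): min(1, 1 − 1 + 0.47) = 0.47
  ~((P -> ~(~P /\ ~P)) -> (P /\ ~P)): Łukasiewicz ¬ gives 1 − 0.47 = 0.53
  (Q -> ~((P -> ~(~P /\ ~P)) -> (P /\ ~P))): min(1, 1 − 0.73 + 0.53) = 0.8
  ~(Q -> ~((P -> ~(~P /\ ~P)) -> (P /\ ~P))): Łukasiewicz ¬ gives 1 − 0.8 = 0.2
  Łukasiewicz value = 0.2
Difference: 0 − 0.2 = -0.20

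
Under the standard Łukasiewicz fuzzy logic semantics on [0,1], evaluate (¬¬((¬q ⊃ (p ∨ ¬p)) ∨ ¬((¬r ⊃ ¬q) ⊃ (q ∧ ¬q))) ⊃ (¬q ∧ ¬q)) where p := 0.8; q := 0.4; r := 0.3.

0.60

¬q: Łukasiewicz ¬ gives 1 − 0.4 = 0.6
¬p: Łukasiewicz ¬ gives 1 − 0.8 = 0.2
(p ∨ ¬p) = max(0.8, 0.2) = 0.8
(¬q ⊃ (p ∨ ¬p)): min(1, 1 − 0.6 + 0.8) = 1
¬r: Łukasiewicz ¬ gives 1 − 0.3 = 0.7
¬q: Łukasiewicz ¬ gives 1 − 0.4 = 0.6
(¬r ⊃ ¬q): min(1, 1 − 0.7 + 0.6) = 0.9
¬q: Łukasiewicz ¬ gives 1 − 0.4 = 0.6
(q ∧ ¬q) = min(0.4, 0.6) = 0.4
((¬r ⊃ ¬q) ⊃ (q ∧ ¬q)): min(1, 1 − 0.9 + 0.4) = 0.5
¬((¬r ⊃ ¬q) ⊃ (q ∧ ¬q)): Łukasiewicz ¬ gives 1 − 0.5 = 0.5
((¬q ⊃ (p ∨ ¬p)) ∨ ¬((¬r ⊃ ¬q) ⊃ (q ∧ ¬q))) = max(1, 0.5) = 1
¬((¬q ⊃ (p ∨ ¬p)) ∨ ¬((¬r ⊃ ¬q) ⊃ (q ∧ ¬q))): Łukasiewicz ¬ gives 1 − 1 = 0
¬¬((¬q ⊃ (p ∨ ¬p)) ∨ ¬((¬r ⊃ ¬q) ⊃ (q ∧ ¬q))): Łukasiewicz ¬ gives 1 − 0 = 1
¬q: Łukasiewicz ¬ gives 1 − 0.4 = 0.6
¬q: Łukasiewicz ¬ gives 1 − 0.4 = 0.6
(¬q ∧ ¬q) = min(0.6, 0.6) = 0.6
(¬¬((¬q ⊃ (p ∨ ¬p)) ∨ ¬((¬r ⊃ ¬q) ⊃ (q ∧ ¬q))) ⊃ (¬q ∧ ¬q)): min(1, 1 − 1 + 0.6) = 0.6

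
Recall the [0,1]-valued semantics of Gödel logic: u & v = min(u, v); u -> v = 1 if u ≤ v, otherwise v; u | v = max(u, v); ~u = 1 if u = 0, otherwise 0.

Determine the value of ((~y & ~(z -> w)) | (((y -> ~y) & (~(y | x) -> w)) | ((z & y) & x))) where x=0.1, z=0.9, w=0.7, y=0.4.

0.10

~y: Gödel ¬ of 0.4 = 0 (operand ≠ 0)
(z -> w): 0.9 > 0.7, so result = 0.7
~(z -> w): Gödel ¬ of 0.7 = 0 (operand ≠ 0)
(~y & ~(z -> w)) = min(0, 0) = 0
~y: Gödel ¬ of 0.4 = 0 (operand ≠ 0)
(y -> ~y): 0.4 > 0, so result = 0
(y | x) = max(0.4, 0.1) = 0.4
~(y | x): Gödel ¬ of 0.4 = 0 (operand ≠ 0)
(~(y | x) -> w): 0 ≤ 0.7, so result = 1
((y -> ~y) & (~(y | x) -> w)) = min(0, 1) = 0
(z & y) = min(0.9, 0.4) = 0.4
((z & y) & x) = min(0.4, 0.1) = 0.1
(((y -> ~y) & (~(y | x) -> w)) | ((z & y) & x)) = max(0, 0.1) = 0.1
((~y & ~(z -> w)) | (((y -> ~y) & (~(y | x) -> w)) | ((z & y) & x))) = max(0, 0.1) = 0.1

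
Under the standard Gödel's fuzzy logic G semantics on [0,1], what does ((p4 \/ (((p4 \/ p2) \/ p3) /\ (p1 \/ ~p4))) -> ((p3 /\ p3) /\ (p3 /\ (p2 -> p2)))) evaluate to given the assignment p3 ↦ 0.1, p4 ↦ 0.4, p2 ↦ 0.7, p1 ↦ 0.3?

(p4 \/ p2) = max(0.4, 0.7) = 0.7
((p4 \/ p2) \/ p3) = max(0.7, 0.1) = 0.7
~p4: Gödel ¬ of 0.4 = 0 (operand ≠ 0)
(p1 \/ ~p4) = max(0.3, 0) = 0.3
(((p4 \/ p2) \/ p3) /\ (p1 \/ ~p4)) = min(0.7, 0.3) = 0.3
(p4 \/ (((p4 \/ p2) \/ p3) /\ (p1 \/ ~p4))) = max(0.4, 0.3) = 0.4
(p3 /\ p3) = min(0.1, 0.1) = 0.1
(p2 -> p2): 0.7 ≤ 0.7, so result = 1
(p3 /\ (p2 -> p2)) = min(0.1, 1) = 0.1
((p3 /\ p3) /\ (p3 /\ (p2 -> p2))) = min(0.1, 0.1) = 0.1
((p4 \/ (((p4 \/ p2) \/ p3) /\ (p1 \/ ~p4))) -> ((p3 /\ p3) /\ (p3 /\ (p2 -> p2)))): 0.4 > 0.1, so result = 0.1

0.10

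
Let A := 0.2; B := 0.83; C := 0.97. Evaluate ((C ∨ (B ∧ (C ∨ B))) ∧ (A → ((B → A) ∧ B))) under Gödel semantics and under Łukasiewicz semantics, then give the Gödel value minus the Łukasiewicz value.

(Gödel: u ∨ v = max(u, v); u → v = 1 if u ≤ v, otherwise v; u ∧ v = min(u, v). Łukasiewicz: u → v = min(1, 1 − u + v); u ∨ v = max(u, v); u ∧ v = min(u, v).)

Gödel evaluation:
  (C ∨ B) = max(0.97, 0.83) = 0.97
  (B ∧ (C ∨ B)) = min(0.83, 0.97) = 0.83
  (C ∨ (B ∧ (C ∨ B))) = max(0.97, 0.83) = 0.97
  (B → A): 0.83 > 0.2, so result = 0.2
  ((B → A) ∧ B) = min(0.2, 0.83) = 0.2
  (A → ((B → A) ∧ B)): 0.2 ≤ 0.2, so result = 1
  ((C ∨ (B ∧ (C ∨ B))) ∧ (A → ((B → A) ∧ B))) = min(0.97, 1) = 0.97
  Gödel value = 0.97
Łukasiewicz evaluation:
  (C ∨ B) = max(0.97, 0.83) = 0.97
  (B ∧ (C ∨ B)) = min(0.83, 0.97) = 0.83
  (C ∨ (B ∧ (C ∨ B))) = max(0.97, 0.83) = 0.97
  (B → A): min(1, 1 − 0.83 + 0.2) = 0.37
  ((B → A) ∧ B) = min(0.37, 0.83) = 0.37
  (A → ((B → A) ∧ B)): min(1, 1 − 0.2 + 0.37) = 1
  ((C ∨ (B ∧ (C ∨ B))) ∧ (A → ((B → A) ∧ B))) = min(0.97, 1) = 0.97
  Łukasiewicz value = 0.97
Difference: 0.97 − 0.97 = 0.00

0.00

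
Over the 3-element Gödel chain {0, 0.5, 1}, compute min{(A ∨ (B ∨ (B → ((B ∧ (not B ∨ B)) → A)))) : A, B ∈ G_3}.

0.50

The minimum is attained at A = 0, B = 0.5:
  not B: Gödel ¬ of 0.5 = 0 (operand ≠ 0)
  (not B ∨ B) = max(0, 0.5) = 0.5
  (B ∧ (not B ∨ B)) = min(0.5, 0.5) = 0.5
  ((B ∧ (not B ∨ B)) → A): 0.5 > 0, so result = 0
  (B → ((B ∧ (not B ∨ B)) → A)): 0.5 > 0, so result = 0
  (B ∨ (B → ((B ∧ (not B ∨ B)) → A))) = max(0.5, 0) = 0.5
  (A ∨ (B ∨ (B → ((B ∧ (not B ∨ B)) → A)))) = max(0, 0.5) = 0.5
Checking all 9 assignments confirms none give a value below 0.50.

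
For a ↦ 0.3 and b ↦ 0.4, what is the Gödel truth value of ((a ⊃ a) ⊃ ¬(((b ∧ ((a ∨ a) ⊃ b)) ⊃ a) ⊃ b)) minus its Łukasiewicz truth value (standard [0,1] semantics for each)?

Gödel evaluation:
  (a ⊃ a): 0.3 ≤ 0.3, so result = 1
  (a ∨ a) = max(0.3, 0.3) = 0.3
  ((a ∨ a) ⊃ b): 0.3 ≤ 0.4, so result = 1
  (b ∧ ((a ∨ a) ⊃ b)) = min(0.4, 1) = 0.4
  ((b ∧ ((a ∨ a) ⊃ b)) ⊃ a): 0.4 > 0.3, so result = 0.3
  (((b ∧ ((a ∨ a) ⊃ b)) ⊃ a) ⊃ b): 0.3 ≤ 0.4, so result = 1
  ¬(((b ∧ ((a ∨ a) ⊃ b)) ⊃ a) ⊃ b): Gödel ¬ of 1 = 0 (operand ≠ 0)
  ((a ⊃ a) ⊃ ¬(((b ∧ ((a ∨ a) ⊃ b)) ⊃ a) ⊃ b)): 1 > 0, so result = 0
  Gödel value = 0
Łukasiewicz evaluation:
  (a ⊃ a): min(1, 1 − 0.3 + 0.3) = 1
  (a ∨ a) = max(0.3, 0.3) = 0.3
  ((a ∨ a) ⊃ b): min(1, 1 − 0.3 + 0.4) = 1
  (b ∧ ((a ∨ a) ⊃ b)) = min(0.4, 1) = 0.4
  ((b ∧ ((a ∨ a) ⊃ b)) ⊃ a): min(1, 1 − 0.4 + 0.3) = 0.9
  (((b ∧ ((a ∨ a) ⊃ b)) ⊃ a) ⊃ b): min(1, 1 − 0.9 + 0.4) = 0.5
  ¬(((b ∧ ((a ∨ a) ⊃ b)) ⊃ a) ⊃ b): Łukasiewicz ¬ gives 1 − 0.5 = 0.5
  ((a ⊃ a) ⊃ ¬(((b ∧ ((a ∨ a) ⊃ b)) ⊃ a) ⊃ b)): min(1, 1 − 1 + 0.5) = 0.5
  Łukasiewicz value = 0.5
Difference: 0 − 0.5 = -0.50

-0.50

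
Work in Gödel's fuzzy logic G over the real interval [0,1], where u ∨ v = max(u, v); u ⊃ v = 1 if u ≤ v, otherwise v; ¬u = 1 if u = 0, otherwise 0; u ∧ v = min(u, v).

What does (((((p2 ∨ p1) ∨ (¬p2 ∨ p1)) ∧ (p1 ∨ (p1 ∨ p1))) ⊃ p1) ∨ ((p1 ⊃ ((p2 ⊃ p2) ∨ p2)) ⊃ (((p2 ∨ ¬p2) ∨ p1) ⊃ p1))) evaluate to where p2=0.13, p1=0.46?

(p2 ∨ p1) = max(0.13, 0.46) = 0.46
¬p2: Gödel ¬ of 0.13 = 0 (operand ≠ 0)
(¬p2 ∨ p1) = max(0, 0.46) = 0.46
((p2 ∨ p1) ∨ (¬p2 ∨ p1)) = max(0.46, 0.46) = 0.46
(p1 ∨ p1) = max(0.46, 0.46) = 0.46
(p1 ∨ (p1 ∨ p1)) = max(0.46, 0.46) = 0.46
(((p2 ∨ p1) ∨ (¬p2 ∨ p1)) ∧ (p1 ∨ (p1 ∨ p1))) = min(0.46, 0.46) = 0.46
((((p2 ∨ p1) ∨ (¬p2 ∨ p1)) ∧ (p1 ∨ (p1 ∨ p1))) ⊃ p1): 0.46 ≤ 0.46, so result = 1
(p2 ⊃ p2): 0.13 ≤ 0.13, so result = 1
((p2 ⊃ p2) ∨ p2) = max(1, 0.13) = 1
(p1 ⊃ ((p2 ⊃ p2) ∨ p2)): 0.46 ≤ 1, so result = 1
¬p2: Gödel ¬ of 0.13 = 0 (operand ≠ 0)
(p2 ∨ ¬p2) = max(0.13, 0) = 0.13
((p2 ∨ ¬p2) ∨ p1) = max(0.13, 0.46) = 0.46
(((p2 ∨ ¬p2) ∨ p1) ⊃ p1): 0.46 ≤ 0.46, so result = 1
((p1 ⊃ ((p2 ⊃ p2) ∨ p2)) ⊃ (((p2 ∨ ¬p2) ∨ p1) ⊃ p1)): 1 ≤ 1, so result = 1
(((((p2 ∨ p1) ∨ (¬p2 ∨ p1)) ∧ (p1 ∨ (p1 ∨ p1))) ⊃ p1) ∨ ((p1 ⊃ ((p2 ⊃ p2) ∨ p2)) ⊃ (((p2 ∨ ¬p2) ∨ p1) ⊃ p1))) = max(1, 1) = 1

1.00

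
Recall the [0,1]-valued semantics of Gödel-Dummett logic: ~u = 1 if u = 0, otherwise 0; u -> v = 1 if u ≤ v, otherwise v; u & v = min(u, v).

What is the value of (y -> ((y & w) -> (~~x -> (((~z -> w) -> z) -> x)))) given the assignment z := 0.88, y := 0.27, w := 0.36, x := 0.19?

(y & w) = min(0.27, 0.36) = 0.27
~x: Gödel ¬ of 0.19 = 0 (operand ≠ 0)
~~x: Gödel ¬ of 0 = 1 (operand is 0)
~z: Gödel ¬ of 0.88 = 0 (operand ≠ 0)
(~z -> w): 0 ≤ 0.36, so result = 1
((~z -> w) -> z): 1 > 0.88, so result = 0.88
(((~z -> w) -> z) -> x): 0.88 > 0.19, so result = 0.19
(~~x -> (((~z -> w) -> z) -> x)): 1 > 0.19, so result = 0.19
((y & w) -> (~~x -> (((~z -> w) -> z) -> x))): 0.27 > 0.19, so result = 0.19
(y -> ((y & w) -> (~~x -> (((~z -> w) -> z) -> x)))): 0.27 > 0.19, so result = 0.19

0.19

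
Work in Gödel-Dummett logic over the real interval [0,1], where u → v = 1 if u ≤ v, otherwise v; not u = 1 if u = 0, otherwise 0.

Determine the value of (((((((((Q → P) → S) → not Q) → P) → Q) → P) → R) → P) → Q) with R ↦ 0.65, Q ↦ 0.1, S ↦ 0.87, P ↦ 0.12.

0.10

(Q → P): 0.1 ≤ 0.12, so result = 1
((Q → P) → S): 1 > 0.87, so result = 0.87
not Q: Gödel ¬ of 0.1 = 0 (operand ≠ 0)
(((Q → P) → S) → not Q): 0.87 > 0, so result = 0
((((Q → P) → S) → not Q) → P): 0 ≤ 0.12, so result = 1
(((((Q → P) → S) → not Q) → P) → Q): 1 > 0.1, so result = 0.1
((((((Q → P) → S) → not Q) → P) → Q) → P): 0.1 ≤ 0.12, so result = 1
(((((((Q → P) → S) → not Q) → P) → Q) → P) → R): 1 > 0.65, so result = 0.65
((((((((Q → P) → S) → not Q) → P) → Q) → P) → R) → P): 0.65 > 0.12, so result = 0.12
(((((((((Q → P) → S) → not Q) → P) → Q) → P) → R) → P) → Q): 0.12 > 0.1, so result = 0.1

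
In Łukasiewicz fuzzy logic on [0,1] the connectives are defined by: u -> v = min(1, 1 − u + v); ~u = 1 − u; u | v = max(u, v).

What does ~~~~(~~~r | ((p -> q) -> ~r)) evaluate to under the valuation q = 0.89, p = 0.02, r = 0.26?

~r: Łukasiewicz ¬ gives 1 − 0.26 = 0.74
~~r: Łukasiewicz ¬ gives 1 − 0.74 = 0.26
~~~r: Łukasiewicz ¬ gives 1 − 0.26 = 0.74
(p -> q): min(1, 1 − 0.02 + 0.89) = 1
~r: Łukasiewicz ¬ gives 1 − 0.26 = 0.74
((p -> q) -> ~r): min(1, 1 − 1 + 0.74) = 0.74
(~~~r | ((p -> q) -> ~r)) = max(0.74, 0.74) = 0.74
~(~~~r | ((p -> q) -> ~r)): Łukasiewicz ¬ gives 1 − 0.74 = 0.26
~~(~~~r | ((p -> q) -> ~r)): Łukasiewicz ¬ gives 1 − 0.26 = 0.74
~~~(~~~r | ((p -> q) -> ~r)): Łukasiewicz ¬ gives 1 − 0.74 = 0.26
~~~~(~~~r | ((p -> q) -> ~r)): Łukasiewicz ¬ gives 1 − 0.26 = 0.74

0.74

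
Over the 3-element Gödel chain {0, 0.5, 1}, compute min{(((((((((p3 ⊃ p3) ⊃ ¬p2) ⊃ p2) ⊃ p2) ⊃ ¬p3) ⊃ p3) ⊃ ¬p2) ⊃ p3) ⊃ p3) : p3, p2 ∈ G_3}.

0.50

The minimum is attained at p3 = 0.5, p2 = 0.5:
  (p3 ⊃ p3): 0.5 ≤ 0.5, so result = 1
  ¬p2: Gödel ¬ of 0.5 = 0 (operand ≠ 0)
  ((p3 ⊃ p3) ⊃ ¬p2): 1 > 0, so result = 0
  (((p3 ⊃ p3) ⊃ ¬p2) ⊃ p2): 0 ≤ 0.5, so result = 1
  ((((p3 ⊃ p3) ⊃ ¬p2) ⊃ p2) ⊃ p2): 1 > 0.5, so result = 0.5
  ¬p3: Gödel ¬ of 0.5 = 0 (operand ≠ 0)
  (((((p3 ⊃ p3) ⊃ ¬p2) ⊃ p2) ⊃ p2) ⊃ ¬p3): 0.5 > 0, so result = 0
  ((((((p3 ⊃ p3) ⊃ ¬p2) ⊃ p2) ⊃ p2) ⊃ ¬p3) ⊃ p3): 0 ≤ 0.5, so result = 1
  ¬p2: Gödel ¬ of 0.5 = 0 (operand ≠ 0)
  (((((((p3 ⊃ p3) ⊃ ¬p2) ⊃ p2) ⊃ p2) ⊃ ¬p3) ⊃ p3) ⊃ ¬p2): 1 > 0, so result = 0
  ((((((((p3 ⊃ p3) ⊃ ¬p2) ⊃ p2) ⊃ p2) ⊃ ¬p3) ⊃ p3) ⊃ ¬p2) ⊃ p3): 0 ≤ 0.5, so result = 1
  (((((((((p3 ⊃ p3) ⊃ ¬p2) ⊃ p2) ⊃ p2) ⊃ ¬p3) ⊃ p3) ⊃ ¬p2) ⊃ p3) ⊃ p3): 1 > 0.5, so result = 0.5
Checking all 9 assignments confirms none give a value below 0.50.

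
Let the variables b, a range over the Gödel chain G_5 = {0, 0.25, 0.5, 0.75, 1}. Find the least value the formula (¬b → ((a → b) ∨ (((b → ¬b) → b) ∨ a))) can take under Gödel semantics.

The minimum is attained at b = 0, a = 0.25:
  ¬b: Gödel ¬ of 0 = 1 (operand is 0)
  (a → b): 0.25 > 0, so result = 0
  ¬b: Gödel ¬ of 0 = 1 (operand is 0)
  (b → ¬b): 0 ≤ 1, so result = 1
  ((b → ¬b) → b): 1 > 0, so result = 0
  (((b → ¬b) → b) ∨ a) = max(0, 0.25) = 0.25
  ((a → b) ∨ (((b → ¬b) → b) ∨ a)) = max(0, 0.25) = 0.25
  (¬b → ((a → b) ∨ (((b → ¬b) → b) ∨ a))): 1 > 0.25, so result = 0.25
Checking all 25 assignments confirms none give a value below 0.25.

0.25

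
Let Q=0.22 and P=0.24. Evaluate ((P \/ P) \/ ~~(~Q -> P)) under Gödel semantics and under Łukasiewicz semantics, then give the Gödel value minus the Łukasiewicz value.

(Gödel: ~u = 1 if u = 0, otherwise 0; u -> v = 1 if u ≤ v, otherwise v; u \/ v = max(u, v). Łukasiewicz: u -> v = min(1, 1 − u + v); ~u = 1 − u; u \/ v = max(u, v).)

Gödel evaluation:
  (P \/ P) = max(0.24, 0.24) = 0.24
  ~Q: Gödel ¬ of 0.22 = 0 (operand ≠ 0)
  (~Q -> P): 0 ≤ 0.24, so result = 1
  ~(~Q -> P): Gödel ¬ of 1 = 0 (operand ≠ 0)
  ~~(~Q -> P): Gödel ¬ of 0 = 1 (operand is 0)
  ((P \/ P) \/ ~~(~Q -> P)) = max(0.24, 1) = 1
  Gödel value = 1
Łukasiewicz evaluation:
  (P \/ P) = max(0.24, 0.24) = 0.24
  ~Q: Łukasiewicz ¬ gives 1 − 0.22 = 0.78
  (~Q -> P): min(1, 1 − 0.78 + 0.24) = 0.46
  ~(~Q -> P): Łukasiewicz ¬ gives 1 − 0.46 = 0.54
  ~~(~Q -> P): Łukasiewicz ¬ gives 1 − 0.54 = 0.46
  ((P \/ P) \/ ~~(~Q -> P)) = max(0.24, 0.46) = 0.46
  Łukasiewicz value = 0.46
Difference: 1 − 0.46 = 0.54

0.54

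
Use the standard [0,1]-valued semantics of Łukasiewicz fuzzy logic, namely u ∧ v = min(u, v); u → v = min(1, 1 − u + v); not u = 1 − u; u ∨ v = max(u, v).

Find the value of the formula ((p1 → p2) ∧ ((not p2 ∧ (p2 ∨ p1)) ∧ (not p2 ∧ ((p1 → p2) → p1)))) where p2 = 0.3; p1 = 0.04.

(p1 → p2): min(1, 1 − 0.04 + 0.3) = 1
not p2: Łukasiewicz ¬ gives 1 − 0.3 = 0.7
(p2 ∨ p1) = max(0.3, 0.04) = 0.3
(not p2 ∧ (p2 ∨ p1)) = min(0.7, 0.3) = 0.3
not p2: Łukasiewicz ¬ gives 1 − 0.3 = 0.7
(p1 → p2): min(1, 1 − 0.04 + 0.3) = 1
((p1 → p2) → p1): min(1, 1 − 1 + 0.04) = 0.04
(not p2 ∧ ((p1 → p2) → p1)) = min(0.7, 0.04) = 0.04
((not p2 ∧ (p2 ∨ p1)) ∧ (not p2 ∧ ((p1 → p2) → p1))) = min(0.3, 0.04) = 0.04
((p1 → p2) ∧ ((not p2 ∧ (p2 ∨ p1)) ∧ (not p2 ∧ ((p1 → p2) → p1)))) = min(1, 0.04) = 0.04

0.04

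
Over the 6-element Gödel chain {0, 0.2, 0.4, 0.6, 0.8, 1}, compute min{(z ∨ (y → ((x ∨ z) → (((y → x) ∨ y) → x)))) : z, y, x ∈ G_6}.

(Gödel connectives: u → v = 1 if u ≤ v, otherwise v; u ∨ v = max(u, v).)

The minimum is attained at z = 0.2, y = 0.2, x = 0:
  (x ∨ z) = max(0, 0.2) = 0.2
  (y → x): 0.2 > 0, so result = 0
  ((y → x) ∨ y) = max(0, 0.2) = 0.2
  (((y → x) ∨ y) → x): 0.2 > 0, so result = 0
  ((x ∨ z) → (((y → x) ∨ y) → x)): 0.2 > 0, so result = 0
  (y → ((x ∨ z) → (((y → x) ∨ y) → x))): 0.2 > 0, so result = 0
  (z ∨ (y → ((x ∨ z) → (((y → x) ∨ y) → x)))) = max(0.2, 0) = 0.2
Checking all 216 assignments confirms none give a value below 0.20.

0.20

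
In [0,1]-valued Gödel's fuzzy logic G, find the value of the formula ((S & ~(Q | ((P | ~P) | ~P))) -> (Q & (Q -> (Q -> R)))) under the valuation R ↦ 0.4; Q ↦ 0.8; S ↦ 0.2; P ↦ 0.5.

~P: Gödel ¬ of 0.5 = 0 (operand ≠ 0)
(P | ~P) = max(0.5, 0) = 0.5
~P: Gödel ¬ of 0.5 = 0 (operand ≠ 0)
((P | ~P) | ~P) = max(0.5, 0) = 0.5
(Q | ((P | ~P) | ~P)) = max(0.8, 0.5) = 0.8
~(Q | ((P | ~P) | ~P)): Gödel ¬ of 0.8 = 0 (operand ≠ 0)
(S & ~(Q | ((P | ~P) | ~P))) = min(0.2, 0) = 0
(Q -> R): 0.8 > 0.4, so result = 0.4
(Q -> (Q -> R)): 0.8 > 0.4, so result = 0.4
(Q & (Q -> (Q -> R))) = min(0.8, 0.4) = 0.4
((S & ~(Q | ((P | ~P) | ~P))) -> (Q & (Q -> (Q -> R)))): 0 ≤ 0.4, so result = 1

1.00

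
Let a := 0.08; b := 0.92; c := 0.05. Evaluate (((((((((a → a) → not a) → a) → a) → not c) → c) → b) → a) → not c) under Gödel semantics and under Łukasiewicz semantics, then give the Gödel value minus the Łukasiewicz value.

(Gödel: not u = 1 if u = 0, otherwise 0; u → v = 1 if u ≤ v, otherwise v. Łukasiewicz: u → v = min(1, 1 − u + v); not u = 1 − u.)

-1.00

Gödel evaluation:
  (a → a): 0.08 ≤ 0.08, so result = 1
  not a: Gödel ¬ of 0.08 = 0 (operand ≠ 0)
  ((a → a) → not a): 1 > 0, so result = 0
  (((a → a) → not a) → a): 0 ≤ 0.08, so result = 1
  ((((a → a) → not a) → a) → a): 1 > 0.08, so result = 0.08
  not c: Gödel ¬ of 0.05 = 0 (operand ≠ 0)
  (((((a → a) → not a) → a) → a) → not c): 0.08 > 0, so result = 0
  ((((((a → a) → not a) → a) → a) → not c) → c): 0 ≤ 0.05, so result = 1
  (((((((a → a) → not a) → a) → a) → not c) → c) → b): 1 > 0.92, so result = 0.92
  ((((((((a → a) → not a) → a) → a) → not c) → c) → b) → a): 0.92 > 0.08, so result = 0.08
  not c: Gödel ¬ of 0.05 = 0 (operand ≠ 0)
  (((((((((a → a) → not a) → a) → a) → not c) → c) → b) → a) → not c): 0.08 > 0, so result = 0
  Gödel value = 0
Łukasiewicz evaluation:
  (a → a): min(1, 1 − 0.08 + 0.08) = 1
  not a: Łukasiewicz ¬ gives 1 − 0.08 = 0.92
  ((a → a) → not a): min(1, 1 − 1 + 0.92) = 0.92
  (((a → a) → not a) → a): min(1, 1 − 0.92 + 0.08) = 0.16
  ((((a → a) → not a) → a) → a): min(1, 1 − 0.16 + 0.08) = 0.92
  not c: Łukasiewicz ¬ gives 1 − 0.05 = 0.95
  (((((a → a) → not a) → a) → a) → not c): min(1, 1 − 0.92 + 0.95) = 1
  ((((((a → a) → not a) → a) → a) → not c) → c): min(1, 1 − 1 + 0.05) = 0.05
  (((((((a → a) → not a) → a) → a) → not c) → c) → b): min(1, 1 − 0.05 + 0.92) = 1
  ((((((((a → a) → not a) → a) → a) → not c) → c) → b) → a): min(1, 1 − 1 + 0.08) = 0.08
  not c: Łukasiewicz ¬ gives 1 − 0.05 = 0.95
  (((((((((a → a) → not a) → a) → a) → not c) → c) → b) → a) → not c): min(1, 1 − 0.08 + 0.95) = 1
  Łukasiewicz value = 1
Difference: 0 − 1 = -1.00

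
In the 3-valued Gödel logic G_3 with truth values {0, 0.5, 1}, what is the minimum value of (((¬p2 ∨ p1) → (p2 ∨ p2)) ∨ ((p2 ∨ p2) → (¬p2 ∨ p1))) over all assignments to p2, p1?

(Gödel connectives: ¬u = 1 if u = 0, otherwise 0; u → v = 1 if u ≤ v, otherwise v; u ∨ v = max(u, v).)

Every assignment gives 1. For instance at p2 = 0, p1 = 0:
  ¬p2: Gödel ¬ of 0 = 1 (operand is 0)
  (¬p2 ∨ p1) = max(1, 0) = 1
  (p2 ∨ p2) = max(0, 0) = 0
  ((¬p2 ∨ p1) → (p2 ∨ p2)): 1 > 0, so result = 0
  (p2 ∨ p2) = max(0, 0) = 0
  ¬p2: Gödel ¬ of 0 = 1 (operand is 0)
  (¬p2 ∨ p1) = max(1, 0) = 1
  ((p2 ∨ p2) → (¬p2 ∨ p1)): 0 ≤ 1, so result = 1
  (((¬p2 ∨ p1) → (p2 ∨ p2)) ∨ ((p2 ∨ p2) → (¬p2 ∨ p1))) = max(0, 1) = 1
All 9 assignments give value 1 — the formula is a G_3-tautology.

1.00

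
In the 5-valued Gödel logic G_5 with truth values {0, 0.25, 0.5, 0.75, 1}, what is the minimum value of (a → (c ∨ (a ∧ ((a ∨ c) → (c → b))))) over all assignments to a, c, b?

The minimum is attained at a = 0.5, c = 0.25, b = 0:
  (a ∨ c) = max(0.5, 0.25) = 0.5
  (c → b): 0.25 > 0, so result = 0
  ((a ∨ c) → (c → b)): 0.5 > 0, so result = 0
  (a ∧ ((a ∨ c) → (c → b))) = min(0.5, 0) = 0
  (c ∨ (a ∧ ((a ∨ c) → (c → b)))) = max(0.25, 0) = 0.25
  (a → (c ∨ (a ∧ ((a ∨ c) → (c → b))))): 0.5 > 0.25, so result = 0.25
Checking all 125 assignments confirms none give a value below 0.25.

0.25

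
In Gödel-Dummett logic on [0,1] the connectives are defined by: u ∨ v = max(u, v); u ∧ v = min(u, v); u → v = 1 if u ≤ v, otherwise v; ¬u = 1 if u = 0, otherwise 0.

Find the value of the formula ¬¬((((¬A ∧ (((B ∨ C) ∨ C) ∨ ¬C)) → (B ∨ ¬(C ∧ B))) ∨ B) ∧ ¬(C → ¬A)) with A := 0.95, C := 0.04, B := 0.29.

¬A: Gödel ¬ of 0.95 = 0 (operand ≠ 0)
(B ∨ C) = max(0.29, 0.04) = 0.29
((B ∨ C) ∨ C) = max(0.29, 0.04) = 0.29
¬C: Gödel ¬ of 0.04 = 0 (operand ≠ 0)
(((B ∨ C) ∨ C) ∨ ¬C) = max(0.29, 0) = 0.29
(¬A ∧ (((B ∨ C) ∨ C) ∨ ¬C)) = min(0, 0.29) = 0
(C ∧ B) = min(0.04, 0.29) = 0.04
¬(C ∧ B): Gödel ¬ of 0.04 = 0 (operand ≠ 0)
(B ∨ ¬(C ∧ B)) = max(0.29, 0) = 0.29
((¬A ∧ (((B ∨ C) ∨ C) ∨ ¬C)) → (B ∨ ¬(C ∧ B))): 0 ≤ 0.29, so result = 1
(((¬A ∧ (((B ∨ C) ∨ C) ∨ ¬C)) → (B ∨ ¬(C ∧ B))) ∨ B) = max(1, 0.29) = 1
¬A: Gödel ¬ of 0.95 = 0 (operand ≠ 0)
(C → ¬A): 0.04 > 0, so result = 0
¬(C → ¬A): Gödel ¬ of 0 = 1 (operand is 0)
((((¬A ∧ (((B ∨ C) ∨ C) ∨ ¬C)) → (B ∨ ¬(C ∧ B))) ∨ B) ∧ ¬(C → ¬A)) = min(1, 1) = 1
¬((((¬A ∧ (((B ∨ C) ∨ C) ∨ ¬C)) → (B ∨ ¬(C ∧ B))) ∨ B) ∧ ¬(C → ¬A)): Gödel ¬ of 1 = 0 (operand ≠ 0)
¬¬((((¬A ∧ (((B ∨ C) ∨ C) ∨ ¬C)) → (B ∨ ¬(C ∧ B))) ∨ B) ∧ ¬(C → ¬A)): Gödel ¬ of 0 = 1 (operand is 0)

1.00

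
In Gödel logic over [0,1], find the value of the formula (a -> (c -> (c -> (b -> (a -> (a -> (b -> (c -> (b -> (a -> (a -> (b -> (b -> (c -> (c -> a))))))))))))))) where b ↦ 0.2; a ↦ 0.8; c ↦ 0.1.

(c -> a): 0.1 ≤ 0.8, so result = 1
(c -> (c -> a)): 0.1 ≤ 1, so result = 1
(b -> (c -> (c -> a))): 0.2 ≤ 1, so result = 1
(b -> (b -> (c -> (c -> a)))): 0.2 ≤ 1, so result = 1
(a -> (b -> (b -> (c -> (c -> a))))): 0.8 ≤ 1, so result = 1
(a -> (a -> (b -> (b -> (c -> (c -> a)))))): 0.8 ≤ 1, so result = 1
(b -> (a -> (a -> (b -> (b -> (c -> (c -> a))))))): 0.2 ≤ 1, so result = 1
(c -> (b -> (a -> (a -> (b -> (b -> (c -> (c -> a)))))))): 0.1 ≤ 1, so result = 1
(b -> (c -> (b -> (a -> (a -> (b -> (b -> (c -> (c -> a))))))))): 0.2 ≤ 1, so result = 1
(a -> (b -> (c -> (b -> (a -> (a -> (b -> (b -> (c -> (c -> a)))))))))): 0.8 ≤ 1, so result = 1
(a -> (a -> (b -> (c -> (b -> (a -> (a -> (b -> (b -> (c -> (c -> a))))))))))): 0.8 ≤ 1, so result = 1
(b -> (a -> (a -> (b -> (c -> (b -> (a -> (a -> (b -> (b -> (c -> (c -> a)))))))))))): 0.2 ≤ 1, so result = 1
(c -> (b -> (a -> (a -> (b -> (c -> (b -> (a -> (a -> (b -> (b -> (c -> (c -> a))))))))))))): 0.1 ≤ 1, so result = 1
(c -> (c -> (b -> (a -> (a -> (b -> (c -> (b -> (a -> (a -> (b -> (b -> (c -> (c -> a)))))))))))))): 0.1 ≤ 1, so result = 1
(a -> (c -> (c -> (b -> (a -> (a -> (b -> (c -> (b -> (a -> (a -> (b -> (b -> (c -> (c -> a))))))))))))))): 0.8 ≤ 1, so result = 1

1.00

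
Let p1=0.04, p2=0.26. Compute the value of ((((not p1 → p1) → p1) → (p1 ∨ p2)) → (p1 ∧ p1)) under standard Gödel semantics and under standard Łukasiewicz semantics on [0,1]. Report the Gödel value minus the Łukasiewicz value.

Gödel evaluation:
  not p1: Gödel ¬ of 0.04 = 0 (operand ≠ 0)
  (not p1 → p1): 0 ≤ 0.04, so result = 1
  ((not p1 → p1) → p1): 1 > 0.04, so result = 0.04
  (p1 ∨ p2) = max(0.04, 0.26) = 0.26
  (((not p1 → p1) → p1) → (p1 ∨ p2)): 0.04 ≤ 0.26, so result = 1
  (p1 ∧ p1) = min(0.04, 0.04) = 0.04
  ((((not p1 → p1) → p1) → (p1 ∨ p2)) → (p1 ∧ p1)): 1 > 0.04, so result = 0.04
  Gödel value = 0.04
Łukasiewicz evaluation:
  not p1: Łukasiewicz ¬ gives 1 − 0.04 = 0.96
  (not p1 → p1): min(1, 1 − 0.96 + 0.04) = 0.08
  ((not p1 → p1) → p1): min(1, 1 − 0.08 + 0.04) = 0.96
  (p1 ∨ p2) = max(0.04, 0.26) = 0.26
  (((not p1 → p1) → p1) → (p1 ∨ p2)): min(1, 1 − 0.96 + 0.26) = 0.3
  (p1 ∧ p1) = min(0.04, 0.04) = 0.04
  ((((not p1 → p1) → p1) → (p1 ∨ p2)) → (p1 ∧ p1)): min(1, 1 − 0.3 + 0.04) = 0.74
  Łukasiewicz value = 0.74
Difference: 0.04 − 0.74 = -0.70

-0.70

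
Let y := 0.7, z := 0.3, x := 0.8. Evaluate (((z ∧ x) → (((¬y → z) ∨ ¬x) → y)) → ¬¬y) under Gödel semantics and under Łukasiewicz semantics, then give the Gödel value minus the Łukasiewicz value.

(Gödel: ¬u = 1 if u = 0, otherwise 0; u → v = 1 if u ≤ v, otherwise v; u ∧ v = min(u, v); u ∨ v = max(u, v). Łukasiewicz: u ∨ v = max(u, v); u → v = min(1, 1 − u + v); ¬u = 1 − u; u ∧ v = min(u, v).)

Gödel evaluation:
  (z ∧ x) = min(0.3, 0.8) = 0.3
  ¬y: Gödel ¬ of 0.7 = 0 (operand ≠ 0)
  (¬y → z): 0 ≤ 0.3, so result = 1
  ¬x: Gödel ¬ of 0.8 = 0 (operand ≠ 0)
  ((¬y → z) ∨ ¬x) = max(1, 0) = 1
  (((¬y → z) ∨ ¬x) → y): 1 > 0.7, so result = 0.7
  ((z ∧ x) → (((¬y → z) ∨ ¬x) → y)): 0.3 ≤ 0.7, so result = 1
  ¬y: Gödel ¬ of 0.7 = 0 (operand ≠ 0)
  ¬¬y: Gödel ¬ of 0 = 1 (operand is 0)
  (((z ∧ x) → (((¬y → z) ∨ ¬x) → y)) → ¬¬y): 1 ≤ 1, so result = 1
  Gödel value = 1
Łukasiewicz evaluation:
  (z ∧ x) = min(0.3, 0.8) = 0.3
  ¬y: Łukasiewicz ¬ gives 1 − 0.7 = 0.3
  (¬y → z): min(1, 1 − 0.3 + 0.3) = 1
  ¬x: Łukasiewicz ¬ gives 1 − 0.8 = 0.2
  ((¬y → z) ∨ ¬x) = max(1, 0.2) = 1
  (((¬y → z) ∨ ¬x) → y): min(1, 1 − 1 + 0.7) = 0.7
  ((z ∧ x) → (((¬y → z) ∨ ¬x) → y)): min(1, 1 − 0.3 + 0.7) = 1
  ¬y: Łukasiewicz ¬ gives 1 − 0.7 = 0.3
  ¬¬y: Łukasiewicz ¬ gives 1 − 0.3 = 0.7
  (((z ∧ x) → (((¬y → z) ∨ ¬x) → y)) → ¬¬y): min(1, 1 − 1 + 0.7) = 0.7
  Łukasiewicz value = 0.7
Difference: 1 − 0.7 = 0.30

0.30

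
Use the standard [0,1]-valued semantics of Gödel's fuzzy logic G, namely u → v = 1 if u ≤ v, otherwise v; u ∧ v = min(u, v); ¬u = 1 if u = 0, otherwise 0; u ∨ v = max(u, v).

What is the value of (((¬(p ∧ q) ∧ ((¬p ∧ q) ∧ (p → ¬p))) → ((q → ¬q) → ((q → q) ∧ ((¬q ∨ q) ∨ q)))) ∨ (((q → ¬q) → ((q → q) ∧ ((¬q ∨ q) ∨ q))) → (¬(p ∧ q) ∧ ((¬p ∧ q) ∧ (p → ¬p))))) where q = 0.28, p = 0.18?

1.00

(p ∧ q) = min(0.18, 0.28) = 0.18
¬(p ∧ q): Gödel ¬ of 0.18 = 0 (operand ≠ 0)
¬p: Gödel ¬ of 0.18 = 0 (operand ≠ 0)
(¬p ∧ q) = min(0, 0.28) = 0
¬p: Gödel ¬ of 0.18 = 0 (operand ≠ 0)
(p → ¬p): 0.18 > 0, so result = 0
((¬p ∧ q) ∧ (p → ¬p)) = min(0, 0) = 0
(¬(p ∧ q) ∧ ((¬p ∧ q) ∧ (p → ¬p))) = min(0, 0) = 0
¬q: Gödel ¬ of 0.28 = 0 (operand ≠ 0)
(q → ¬q): 0.28 > 0, so result = 0
(q → q): 0.28 ≤ 0.28, so result = 1
¬q: Gödel ¬ of 0.28 = 0 (operand ≠ 0)
(¬q ∨ q) = max(0, 0.28) = 0.28
((¬q ∨ q) ∨ q) = max(0.28, 0.28) = 0.28
((q → q) ∧ ((¬q ∨ q) ∨ q)) = min(1, 0.28) = 0.28
((q → ¬q) → ((q → q) ∧ ((¬q ∨ q) ∨ q))): 0 ≤ 0.28, so result = 1
((¬(p ∧ q) ∧ ((¬p ∧ q) ∧ (p → ¬p))) → ((q → ¬q) → ((q → q) ∧ ((¬q ∨ q) ∨ q)))): 0 ≤ 1, so result = 1
¬q: Gödel ¬ of 0.28 = 0 (operand ≠ 0)
(q → ¬q): 0.28 > 0, so result = 0
(q → q): 0.28 ≤ 0.28, so result = 1
¬q: Gödel ¬ of 0.28 = 0 (operand ≠ 0)
(¬q ∨ q) = max(0, 0.28) = 0.28
((¬q ∨ q) ∨ q) = max(0.28, 0.28) = 0.28
((q → q) ∧ ((¬q ∨ q) ∨ q)) = min(1, 0.28) = 0.28
((q → ¬q) → ((q → q) ∧ ((¬q ∨ q) ∨ q))): 0 ≤ 0.28, so result = 1
(p ∧ q) = min(0.18, 0.28) = 0.18
¬(p ∧ q): Gödel ¬ of 0.18 = 0 (operand ≠ 0)
¬p: Gödel ¬ of 0.18 = 0 (operand ≠ 0)
(¬p ∧ q) = min(0, 0.28) = 0
¬p: Gödel ¬ of 0.18 = 0 (operand ≠ 0)
(p → ¬p): 0.18 > 0, so result = 0
((¬p ∧ q) ∧ (p → ¬p)) = min(0, 0) = 0
(¬(p ∧ q) ∧ ((¬p ∧ q) ∧ (p → ¬p))) = min(0, 0) = 0
(((q → ¬q) → ((q → q) ∧ ((¬q ∨ q) ∨ q))) → (¬(p ∧ q) ∧ ((¬p ∧ q) ∧ (p → ¬p)))): 1 > 0, so result = 0
(((¬(p ∧ q) ∧ ((¬p ∧ q) ∧ (p → ¬p))) → ((q → ¬q) → ((q → q) ∧ ((¬q ∨ q) ∨ q)))) ∨ (((q → ¬q) → ((q → q) ∧ ((¬q ∨ q) ∨ q))) → (¬(p ∧ q) ∧ ((¬p ∧ q) ∧ (p → ¬p))))) = max(1, 0) = 1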